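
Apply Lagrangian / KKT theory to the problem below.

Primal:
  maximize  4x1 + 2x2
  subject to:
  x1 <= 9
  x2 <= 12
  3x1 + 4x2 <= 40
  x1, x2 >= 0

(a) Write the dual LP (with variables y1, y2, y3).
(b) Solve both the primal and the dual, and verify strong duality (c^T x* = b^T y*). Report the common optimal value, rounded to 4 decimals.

The standard primal-dual pair for 'max c^T x s.t. A x <= b, x >= 0' is:
  Dual:  min b^T y  s.t.  A^T y >= c,  y >= 0.

So the dual LP is:
  minimize  9y1 + 12y2 + 40y3
  subject to:
    y1 + 3y3 >= 4
    y2 + 4y3 >= 2
    y1, y2, y3 >= 0

Solving the primal: x* = (9, 3.25).
  primal value c^T x* = 42.5.
Solving the dual: y* = (2.5, 0, 0.5).
  dual value b^T y* = 42.5.
Strong duality: c^T x* = b^T y*. Confirmed.

42.5


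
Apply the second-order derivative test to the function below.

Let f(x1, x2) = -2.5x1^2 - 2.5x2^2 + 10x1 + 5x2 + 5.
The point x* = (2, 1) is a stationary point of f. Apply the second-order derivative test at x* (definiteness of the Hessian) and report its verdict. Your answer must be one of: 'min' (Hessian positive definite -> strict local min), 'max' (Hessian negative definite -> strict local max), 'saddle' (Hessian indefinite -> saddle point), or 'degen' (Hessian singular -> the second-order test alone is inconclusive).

Compute the Hessian H = grad^2 f:
  H = [[-5, 0], [0, -5]]
Verify stationarity: grad f(x*) = H x* + g = (0, 0).
Eigenvalues of H: -5, -5.
Both eigenvalues < 0, so H is negative definite -> x* is a strict local max.

max


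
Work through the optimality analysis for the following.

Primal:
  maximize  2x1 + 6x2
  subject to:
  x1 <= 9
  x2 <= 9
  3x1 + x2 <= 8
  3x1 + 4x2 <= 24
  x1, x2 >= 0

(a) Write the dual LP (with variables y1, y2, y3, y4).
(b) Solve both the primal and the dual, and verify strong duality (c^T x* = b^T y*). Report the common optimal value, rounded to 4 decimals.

The standard primal-dual pair for 'max c^T x s.t. A x <= b, x >= 0' is:
  Dual:  min b^T y  s.t.  A^T y >= c,  y >= 0.

So the dual LP is:
  minimize  9y1 + 9y2 + 8y3 + 24y4
  subject to:
    y1 + 3y3 + 3y4 >= 2
    y2 + y3 + 4y4 >= 6
    y1, y2, y3, y4 >= 0

Solving the primal: x* = (0, 6).
  primal value c^T x* = 36.
Solving the dual: y* = (0, 0, 0, 1.5).
  dual value b^T y* = 36.
Strong duality: c^T x* = b^T y*. Confirmed.

36


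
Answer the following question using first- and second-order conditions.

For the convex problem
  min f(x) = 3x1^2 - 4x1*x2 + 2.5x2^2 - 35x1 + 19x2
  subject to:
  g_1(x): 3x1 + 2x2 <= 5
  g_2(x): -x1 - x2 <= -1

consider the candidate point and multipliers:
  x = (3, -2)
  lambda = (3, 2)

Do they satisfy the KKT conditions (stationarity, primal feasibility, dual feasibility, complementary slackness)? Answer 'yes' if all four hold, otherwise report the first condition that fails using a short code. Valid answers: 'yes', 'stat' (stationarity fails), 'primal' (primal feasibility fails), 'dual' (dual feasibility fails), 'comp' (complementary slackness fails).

Gradient of f: grad f(x) = Q x + c = (-9, -3)
Constraint values g_i(x) = a_i^T x - b_i:
  g_1((3, -2)) = 0
  g_2((3, -2)) = 0
Stationarity residual: grad f(x) + sum_i lambda_i a_i = (-2, 1)
  -> stationarity FAILS
Primal feasibility (all g_i <= 0): OK
Dual feasibility (all lambda_i >= 0): OK
Complementary slackness (lambda_i * g_i(x) = 0 for all i): OK

Verdict: the first failing condition is stationarity -> stat.

stat


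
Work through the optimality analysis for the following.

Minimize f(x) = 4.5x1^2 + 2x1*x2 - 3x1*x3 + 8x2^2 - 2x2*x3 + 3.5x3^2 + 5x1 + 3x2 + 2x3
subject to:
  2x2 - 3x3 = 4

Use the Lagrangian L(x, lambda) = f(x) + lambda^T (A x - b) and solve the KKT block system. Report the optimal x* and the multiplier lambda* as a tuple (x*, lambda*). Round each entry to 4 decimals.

Form the Lagrangian:
  L(x, lambda) = (1/2) x^T Q x + c^T x + lambda^T (A x - b)
Stationarity (grad_x L = 0): Q x + c + A^T lambda = 0.
Primal feasibility: A x = b.

This gives the KKT block system:
  [ Q   A^T ] [ x     ]   [-c ]
  [ A    0  ] [ lambda ] = [ b ]

Solving the linear system:
  x*      = (-1, -0.0473, -1.3649)
  lambda* = (-1.4865)
  f(x*)   = -0.9628

x* = (-1, -0.0473, -1.3649), lambda* = (-1.4865)


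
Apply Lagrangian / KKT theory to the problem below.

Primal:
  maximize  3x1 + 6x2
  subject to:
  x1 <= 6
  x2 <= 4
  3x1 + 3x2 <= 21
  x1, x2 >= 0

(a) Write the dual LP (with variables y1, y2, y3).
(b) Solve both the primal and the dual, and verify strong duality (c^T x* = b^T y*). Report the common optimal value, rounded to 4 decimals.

The standard primal-dual pair for 'max c^T x s.t. A x <= b, x >= 0' is:
  Dual:  min b^T y  s.t.  A^T y >= c,  y >= 0.

So the dual LP is:
  minimize  6y1 + 4y2 + 21y3
  subject to:
    y1 + 3y3 >= 3
    y2 + 3y3 >= 6
    y1, y2, y3 >= 0

Solving the primal: x* = (3, 4).
  primal value c^T x* = 33.
Solving the dual: y* = (0, 3, 1).
  dual value b^T y* = 33.
Strong duality: c^T x* = b^T y*. Confirmed.

33


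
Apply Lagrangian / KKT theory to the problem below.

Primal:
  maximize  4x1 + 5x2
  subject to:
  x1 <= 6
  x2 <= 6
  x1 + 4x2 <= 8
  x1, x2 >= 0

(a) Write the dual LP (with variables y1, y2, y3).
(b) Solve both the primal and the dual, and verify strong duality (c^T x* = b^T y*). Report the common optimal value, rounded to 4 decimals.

The standard primal-dual pair for 'max c^T x s.t. A x <= b, x >= 0' is:
  Dual:  min b^T y  s.t.  A^T y >= c,  y >= 0.

So the dual LP is:
  minimize  6y1 + 6y2 + 8y3
  subject to:
    y1 + y3 >= 4
    y2 + 4y3 >= 5
    y1, y2, y3 >= 0

Solving the primal: x* = (6, 0.5).
  primal value c^T x* = 26.5.
Solving the dual: y* = (2.75, 0, 1.25).
  dual value b^T y* = 26.5.
Strong duality: c^T x* = b^T y*. Confirmed.

26.5


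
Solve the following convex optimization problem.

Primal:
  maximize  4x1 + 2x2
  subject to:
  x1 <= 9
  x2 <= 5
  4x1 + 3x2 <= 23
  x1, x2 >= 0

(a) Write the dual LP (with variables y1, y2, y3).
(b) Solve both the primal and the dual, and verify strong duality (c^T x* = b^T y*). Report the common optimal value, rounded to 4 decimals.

The standard primal-dual pair for 'max c^T x s.t. A x <= b, x >= 0' is:
  Dual:  min b^T y  s.t.  A^T y >= c,  y >= 0.

So the dual LP is:
  minimize  9y1 + 5y2 + 23y3
  subject to:
    y1 + 4y3 >= 4
    y2 + 3y3 >= 2
    y1, y2, y3 >= 0

Solving the primal: x* = (5.75, 0).
  primal value c^T x* = 23.
Solving the dual: y* = (0, 0, 1).
  dual value b^T y* = 23.
Strong duality: c^T x* = b^T y*. Confirmed.

23


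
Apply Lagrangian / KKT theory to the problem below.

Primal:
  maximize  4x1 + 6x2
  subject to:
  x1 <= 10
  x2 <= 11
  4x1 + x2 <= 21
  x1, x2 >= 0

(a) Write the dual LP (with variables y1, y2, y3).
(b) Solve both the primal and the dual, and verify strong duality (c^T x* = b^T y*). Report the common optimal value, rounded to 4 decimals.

The standard primal-dual pair for 'max c^T x s.t. A x <= b, x >= 0' is:
  Dual:  min b^T y  s.t.  A^T y >= c,  y >= 0.

So the dual LP is:
  minimize  10y1 + 11y2 + 21y3
  subject to:
    y1 + 4y3 >= 4
    y2 + y3 >= 6
    y1, y2, y3 >= 0

Solving the primal: x* = (2.5, 11).
  primal value c^T x* = 76.
Solving the dual: y* = (0, 5, 1).
  dual value b^T y* = 76.
Strong duality: c^T x* = b^T y*. Confirmed.

76


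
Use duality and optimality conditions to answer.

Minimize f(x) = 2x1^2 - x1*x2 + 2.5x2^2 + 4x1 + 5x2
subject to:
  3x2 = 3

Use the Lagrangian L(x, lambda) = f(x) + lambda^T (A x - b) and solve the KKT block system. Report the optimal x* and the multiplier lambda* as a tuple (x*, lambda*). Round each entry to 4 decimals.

Form the Lagrangian:
  L(x, lambda) = (1/2) x^T Q x + c^T x + lambda^T (A x - b)
Stationarity (grad_x L = 0): Q x + c + A^T lambda = 0.
Primal feasibility: A x = b.

This gives the KKT block system:
  [ Q   A^T ] [ x     ]   [-c ]
  [ A    0  ] [ lambda ] = [ b ]

Solving the linear system:
  x*      = (-0.75, 1)
  lambda* = (-3.5833)
  f(x*)   = 6.375

x* = (-0.75, 1), lambda* = (-3.5833)


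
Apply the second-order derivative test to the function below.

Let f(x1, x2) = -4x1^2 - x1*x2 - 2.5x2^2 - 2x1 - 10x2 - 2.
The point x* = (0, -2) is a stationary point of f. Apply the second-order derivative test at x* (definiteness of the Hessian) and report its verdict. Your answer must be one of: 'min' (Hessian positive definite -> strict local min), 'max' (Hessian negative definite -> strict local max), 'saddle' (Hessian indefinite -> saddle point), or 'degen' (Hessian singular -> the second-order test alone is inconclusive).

Compute the Hessian H = grad^2 f:
  H = [[-8, -1], [-1, -5]]
Verify stationarity: grad f(x*) = H x* + g = (0, 0).
Eigenvalues of H: -8.3028, -4.6972.
Both eigenvalues < 0, so H is negative definite -> x* is a strict local max.

max


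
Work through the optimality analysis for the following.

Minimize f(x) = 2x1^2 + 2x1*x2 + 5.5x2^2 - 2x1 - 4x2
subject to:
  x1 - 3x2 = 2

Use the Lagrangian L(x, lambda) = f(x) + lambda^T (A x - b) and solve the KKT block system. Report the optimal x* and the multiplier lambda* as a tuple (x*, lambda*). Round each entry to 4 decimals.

Form the Lagrangian:
  L(x, lambda) = (1/2) x^T Q x + c^T x + lambda^T (A x - b)
Stationarity (grad_x L = 0): Q x + c + A^T lambda = 0.
Primal feasibility: A x = b.

This gives the KKT block system:
  [ Q   A^T ] [ x     ]   [-c ]
  [ A    0  ] [ lambda ] = [ b ]

Solving the linear system:
  x*      = (1.0847, -0.3051)
  lambda* = (-1.7288)
  f(x*)   = 1.2542

x* = (1.0847, -0.3051), lambda* = (-1.7288)


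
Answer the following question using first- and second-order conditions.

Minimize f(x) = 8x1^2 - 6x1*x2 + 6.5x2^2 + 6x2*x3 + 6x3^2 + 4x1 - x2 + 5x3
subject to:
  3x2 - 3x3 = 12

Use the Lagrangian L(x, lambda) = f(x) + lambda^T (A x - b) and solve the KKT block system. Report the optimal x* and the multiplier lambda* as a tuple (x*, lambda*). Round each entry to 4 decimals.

Form the Lagrangian:
  L(x, lambda) = (1/2) x^T Q x + c^T x + lambda^T (A x - b)
Stationarity (grad_x L = 0): Q x + c + A^T lambda = 0.
Primal feasibility: A x = b.

This gives the KKT block system:
  [ Q   A^T ] [ x     ]   [-c ]
  [ A    0  ] [ lambda ] = [ b ]

Solving the linear system:
  x*      = (0.4676, 1.9137, -2.0863)
  lambda* = (-2.8513)
  f(x*)   = 11.8705

x* = (0.4676, 1.9137, -2.0863), lambda* = (-2.8513)


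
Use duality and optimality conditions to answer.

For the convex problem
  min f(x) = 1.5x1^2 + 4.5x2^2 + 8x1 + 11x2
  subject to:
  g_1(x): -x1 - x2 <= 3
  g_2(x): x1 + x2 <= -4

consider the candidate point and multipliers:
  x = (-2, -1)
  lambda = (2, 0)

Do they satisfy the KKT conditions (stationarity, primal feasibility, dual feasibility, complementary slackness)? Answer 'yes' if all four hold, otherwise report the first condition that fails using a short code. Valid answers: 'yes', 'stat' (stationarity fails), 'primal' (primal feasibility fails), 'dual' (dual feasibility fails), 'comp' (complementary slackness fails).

Gradient of f: grad f(x) = Q x + c = (2, 2)
Constraint values g_i(x) = a_i^T x - b_i:
  g_1((-2, -1)) = 0
  g_2((-2, -1)) = 1
Stationarity residual: grad f(x) + sum_i lambda_i a_i = (0, 0)
  -> stationarity OK
Primal feasibility (all g_i <= 0): FAILS
Dual feasibility (all lambda_i >= 0): OK
Complementary slackness (lambda_i * g_i(x) = 0 for all i): OK

Verdict: the first failing condition is primal_feasibility -> primal.

primal


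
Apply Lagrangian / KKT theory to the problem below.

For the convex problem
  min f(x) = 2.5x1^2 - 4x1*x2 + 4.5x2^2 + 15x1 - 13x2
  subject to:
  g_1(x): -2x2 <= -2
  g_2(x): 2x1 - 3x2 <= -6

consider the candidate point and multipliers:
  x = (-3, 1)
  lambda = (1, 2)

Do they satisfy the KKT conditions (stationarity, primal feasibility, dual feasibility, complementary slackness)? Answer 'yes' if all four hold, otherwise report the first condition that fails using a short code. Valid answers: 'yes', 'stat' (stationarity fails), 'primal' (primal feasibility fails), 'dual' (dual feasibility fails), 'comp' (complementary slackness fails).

Gradient of f: grad f(x) = Q x + c = (-4, 8)
Constraint values g_i(x) = a_i^T x - b_i:
  g_1((-3, 1)) = 0
  g_2((-3, 1)) = -3
Stationarity residual: grad f(x) + sum_i lambda_i a_i = (0, 0)
  -> stationarity OK
Primal feasibility (all g_i <= 0): OK
Dual feasibility (all lambda_i >= 0): OK
Complementary slackness (lambda_i * g_i(x) = 0 for all i): FAILS

Verdict: the first failing condition is complementary_slackness -> comp.

comp


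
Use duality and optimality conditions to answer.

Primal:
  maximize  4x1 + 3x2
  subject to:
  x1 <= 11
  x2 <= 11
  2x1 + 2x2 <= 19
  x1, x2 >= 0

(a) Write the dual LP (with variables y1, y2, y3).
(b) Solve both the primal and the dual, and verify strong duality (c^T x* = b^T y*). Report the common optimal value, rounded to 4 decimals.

The standard primal-dual pair for 'max c^T x s.t. A x <= b, x >= 0' is:
  Dual:  min b^T y  s.t.  A^T y >= c,  y >= 0.

So the dual LP is:
  minimize  11y1 + 11y2 + 19y3
  subject to:
    y1 + 2y3 >= 4
    y2 + 2y3 >= 3
    y1, y2, y3 >= 0

Solving the primal: x* = (9.5, 0).
  primal value c^T x* = 38.
Solving the dual: y* = (0, 0, 2).
  dual value b^T y* = 38.
Strong duality: c^T x* = b^T y*. Confirmed.

38


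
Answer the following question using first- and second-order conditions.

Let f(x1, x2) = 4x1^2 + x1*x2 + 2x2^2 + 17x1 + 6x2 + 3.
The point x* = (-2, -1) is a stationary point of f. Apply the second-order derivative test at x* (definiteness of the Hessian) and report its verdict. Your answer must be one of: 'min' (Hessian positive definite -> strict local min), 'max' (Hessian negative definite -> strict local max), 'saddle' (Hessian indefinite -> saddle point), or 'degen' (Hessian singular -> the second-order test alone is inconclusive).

Compute the Hessian H = grad^2 f:
  H = [[8, 1], [1, 4]]
Verify stationarity: grad f(x*) = H x* + g = (0, 0).
Eigenvalues of H: 3.7639, 8.2361.
Both eigenvalues > 0, so H is positive definite -> x* is a strict local min.

min


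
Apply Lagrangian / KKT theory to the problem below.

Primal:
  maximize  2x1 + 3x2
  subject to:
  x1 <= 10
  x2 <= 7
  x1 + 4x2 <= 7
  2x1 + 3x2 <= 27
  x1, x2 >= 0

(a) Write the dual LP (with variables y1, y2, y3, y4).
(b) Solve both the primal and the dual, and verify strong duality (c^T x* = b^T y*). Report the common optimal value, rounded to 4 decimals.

The standard primal-dual pair for 'max c^T x s.t. A x <= b, x >= 0' is:
  Dual:  min b^T y  s.t.  A^T y >= c,  y >= 0.

So the dual LP is:
  minimize  10y1 + 7y2 + 7y3 + 27y4
  subject to:
    y1 + y3 + 2y4 >= 2
    y2 + 4y3 + 3y4 >= 3
    y1, y2, y3, y4 >= 0

Solving the primal: x* = (7, 0).
  primal value c^T x* = 14.
Solving the dual: y* = (0, 0, 2, 0).
  dual value b^T y* = 14.
Strong duality: c^T x* = b^T y*. Confirmed.

14


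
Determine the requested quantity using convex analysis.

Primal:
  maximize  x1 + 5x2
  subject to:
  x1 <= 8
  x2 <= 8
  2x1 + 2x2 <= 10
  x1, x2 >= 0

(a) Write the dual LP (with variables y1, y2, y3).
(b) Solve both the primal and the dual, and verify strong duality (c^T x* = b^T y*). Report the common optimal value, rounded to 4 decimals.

The standard primal-dual pair for 'max c^T x s.t. A x <= b, x >= 0' is:
  Dual:  min b^T y  s.t.  A^T y >= c,  y >= 0.

So the dual LP is:
  minimize  8y1 + 8y2 + 10y3
  subject to:
    y1 + 2y3 >= 1
    y2 + 2y3 >= 5
    y1, y2, y3 >= 0

Solving the primal: x* = (0, 5).
  primal value c^T x* = 25.
Solving the dual: y* = (0, 0, 2.5).
  dual value b^T y* = 25.
Strong duality: c^T x* = b^T y*. Confirmed.

25


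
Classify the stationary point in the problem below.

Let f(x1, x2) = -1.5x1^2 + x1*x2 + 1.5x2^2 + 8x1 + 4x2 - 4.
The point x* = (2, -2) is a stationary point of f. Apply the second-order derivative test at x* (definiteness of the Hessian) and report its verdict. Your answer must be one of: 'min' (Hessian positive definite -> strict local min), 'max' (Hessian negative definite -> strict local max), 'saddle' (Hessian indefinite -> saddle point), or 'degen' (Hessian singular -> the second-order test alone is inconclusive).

Compute the Hessian H = grad^2 f:
  H = [[-3, 1], [1, 3]]
Verify stationarity: grad f(x*) = H x* + g = (0, 0).
Eigenvalues of H: -3.1623, 3.1623.
Eigenvalues have mixed signs, so H is indefinite -> x* is a saddle point.

saddle


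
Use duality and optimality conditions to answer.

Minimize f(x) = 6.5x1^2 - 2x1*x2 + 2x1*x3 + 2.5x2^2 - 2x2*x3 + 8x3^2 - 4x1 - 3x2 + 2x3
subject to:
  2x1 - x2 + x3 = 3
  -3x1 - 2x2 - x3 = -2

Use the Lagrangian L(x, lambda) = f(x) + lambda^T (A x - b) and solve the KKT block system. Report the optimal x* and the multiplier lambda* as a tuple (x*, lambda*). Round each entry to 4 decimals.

Form the Lagrangian:
  L(x, lambda) = (1/2) x^T Q x + c^T x + lambda^T (A x - b)
Stationarity (grad_x L = 0): Q x + c + A^T lambda = 0.
Primal feasibility: A x = b.

This gives the KKT block system:
  [ Q   A^T ] [ x     ]   [-c ]
  [ A    0  ] [ lambda ] = [ b ]

Solving the linear system:
  x*      = (1.1216, -0.7072, 0.0496)
  lambda* = (-7.2605, -0.8089)
  f(x*)   = 8.9491

x* = (1.1216, -0.7072, 0.0496), lambda* = (-7.2605, -0.8089)


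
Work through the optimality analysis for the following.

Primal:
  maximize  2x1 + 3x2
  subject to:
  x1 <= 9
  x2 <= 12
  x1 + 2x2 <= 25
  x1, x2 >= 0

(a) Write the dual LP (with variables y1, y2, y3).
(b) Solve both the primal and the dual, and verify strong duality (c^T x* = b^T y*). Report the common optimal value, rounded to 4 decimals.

The standard primal-dual pair for 'max c^T x s.t. A x <= b, x >= 0' is:
  Dual:  min b^T y  s.t.  A^T y >= c,  y >= 0.

So the dual LP is:
  minimize  9y1 + 12y2 + 25y3
  subject to:
    y1 + y3 >= 2
    y2 + 2y3 >= 3
    y1, y2, y3 >= 0

Solving the primal: x* = (9, 8).
  primal value c^T x* = 42.
Solving the dual: y* = (0.5, 0, 1.5).
  dual value b^T y* = 42.
Strong duality: c^T x* = b^T y*. Confirmed.

42


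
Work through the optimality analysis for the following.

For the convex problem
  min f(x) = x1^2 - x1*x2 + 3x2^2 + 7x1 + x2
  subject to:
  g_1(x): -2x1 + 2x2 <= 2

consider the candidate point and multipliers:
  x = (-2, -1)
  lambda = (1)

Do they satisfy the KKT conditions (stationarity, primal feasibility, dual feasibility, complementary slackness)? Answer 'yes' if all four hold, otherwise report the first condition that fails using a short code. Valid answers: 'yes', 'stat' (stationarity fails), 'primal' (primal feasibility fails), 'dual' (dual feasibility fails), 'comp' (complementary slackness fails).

Gradient of f: grad f(x) = Q x + c = (4, -3)
Constraint values g_i(x) = a_i^T x - b_i:
  g_1((-2, -1)) = 0
Stationarity residual: grad f(x) + sum_i lambda_i a_i = (2, -1)
  -> stationarity FAILS
Primal feasibility (all g_i <= 0): OK
Dual feasibility (all lambda_i >= 0): OK
Complementary slackness (lambda_i * g_i(x) = 0 for all i): OK

Verdict: the first failing condition is stationarity -> stat.

stat


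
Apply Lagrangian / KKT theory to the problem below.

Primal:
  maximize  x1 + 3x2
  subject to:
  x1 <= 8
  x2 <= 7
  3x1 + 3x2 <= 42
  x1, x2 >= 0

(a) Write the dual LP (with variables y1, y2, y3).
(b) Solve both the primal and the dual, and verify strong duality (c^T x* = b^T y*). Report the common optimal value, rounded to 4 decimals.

The standard primal-dual pair for 'max c^T x s.t. A x <= b, x >= 0' is:
  Dual:  min b^T y  s.t.  A^T y >= c,  y >= 0.

So the dual LP is:
  minimize  8y1 + 7y2 + 42y3
  subject to:
    y1 + 3y3 >= 1
    y2 + 3y3 >= 3
    y1, y2, y3 >= 0

Solving the primal: x* = (7, 7).
  primal value c^T x* = 28.
Solving the dual: y* = (0, 2, 0.3333).
  dual value b^T y* = 28.
Strong duality: c^T x* = b^T y*. Confirmed.

28


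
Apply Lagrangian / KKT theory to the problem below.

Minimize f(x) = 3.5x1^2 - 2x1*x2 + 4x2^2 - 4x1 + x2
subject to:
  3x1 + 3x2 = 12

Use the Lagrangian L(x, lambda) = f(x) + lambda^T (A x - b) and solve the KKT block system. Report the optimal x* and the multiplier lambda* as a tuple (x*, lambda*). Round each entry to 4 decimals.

Form the Lagrangian:
  L(x, lambda) = (1/2) x^T Q x + c^T x + lambda^T (A x - b)
Stationarity (grad_x L = 0): Q x + c + A^T lambda = 0.
Primal feasibility: A x = b.

This gives the KKT block system:
  [ Q   A^T ] [ x     ]   [-c ]
  [ A    0  ] [ lambda ] = [ b ]

Solving the linear system:
  x*      = (2.3684, 1.6316)
  lambda* = (-3.1053)
  f(x*)   = 14.7105

x* = (2.3684, 1.6316), lambda* = (-3.1053)


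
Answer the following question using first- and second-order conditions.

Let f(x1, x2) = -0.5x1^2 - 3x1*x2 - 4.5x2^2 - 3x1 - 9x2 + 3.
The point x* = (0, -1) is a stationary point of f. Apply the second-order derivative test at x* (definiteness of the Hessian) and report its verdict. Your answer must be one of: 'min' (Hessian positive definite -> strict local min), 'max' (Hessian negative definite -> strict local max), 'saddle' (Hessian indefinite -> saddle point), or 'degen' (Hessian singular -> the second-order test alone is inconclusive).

Compute the Hessian H = grad^2 f:
  H = [[-1, -3], [-3, -9]]
Verify stationarity: grad f(x*) = H x* + g = (0, 0).
Eigenvalues of H: -10, 0.
H has a zero eigenvalue (singular; negative semidefinite but not definite), so H is neither positive definite, negative definite, nor indefinite. The second-order test alone is inconclusive -> degen.
(Indeed, f is constant along the null direction of H through x*, so x* is not a strict local extremum.)

degen


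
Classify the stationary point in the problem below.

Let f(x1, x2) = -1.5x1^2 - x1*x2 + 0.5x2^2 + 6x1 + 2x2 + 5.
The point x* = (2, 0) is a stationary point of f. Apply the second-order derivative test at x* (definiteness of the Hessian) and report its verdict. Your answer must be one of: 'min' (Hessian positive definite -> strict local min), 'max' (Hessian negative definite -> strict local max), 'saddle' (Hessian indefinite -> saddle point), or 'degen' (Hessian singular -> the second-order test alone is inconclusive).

Compute the Hessian H = grad^2 f:
  H = [[-3, -1], [-1, 1]]
Verify stationarity: grad f(x*) = H x* + g = (0, 0).
Eigenvalues of H: -3.2361, 1.2361.
Eigenvalues have mixed signs, so H is indefinite -> x* is a saddle point.

saddle


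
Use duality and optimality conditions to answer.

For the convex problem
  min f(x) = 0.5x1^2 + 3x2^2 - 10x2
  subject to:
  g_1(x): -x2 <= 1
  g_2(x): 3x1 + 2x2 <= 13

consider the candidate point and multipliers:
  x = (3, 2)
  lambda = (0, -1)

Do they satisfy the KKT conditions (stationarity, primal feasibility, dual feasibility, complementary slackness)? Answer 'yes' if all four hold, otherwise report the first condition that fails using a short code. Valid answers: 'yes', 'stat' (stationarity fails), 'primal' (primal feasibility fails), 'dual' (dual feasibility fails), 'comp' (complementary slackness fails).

Gradient of f: grad f(x) = Q x + c = (3, 2)
Constraint values g_i(x) = a_i^T x - b_i:
  g_1((3, 2)) = -3
  g_2((3, 2)) = 0
Stationarity residual: grad f(x) + sum_i lambda_i a_i = (0, 0)
  -> stationarity OK
Primal feasibility (all g_i <= 0): OK
Dual feasibility (all lambda_i >= 0): FAILS
Complementary slackness (lambda_i * g_i(x) = 0 for all i): OK

Verdict: the first failing condition is dual_feasibility -> dual.

dual


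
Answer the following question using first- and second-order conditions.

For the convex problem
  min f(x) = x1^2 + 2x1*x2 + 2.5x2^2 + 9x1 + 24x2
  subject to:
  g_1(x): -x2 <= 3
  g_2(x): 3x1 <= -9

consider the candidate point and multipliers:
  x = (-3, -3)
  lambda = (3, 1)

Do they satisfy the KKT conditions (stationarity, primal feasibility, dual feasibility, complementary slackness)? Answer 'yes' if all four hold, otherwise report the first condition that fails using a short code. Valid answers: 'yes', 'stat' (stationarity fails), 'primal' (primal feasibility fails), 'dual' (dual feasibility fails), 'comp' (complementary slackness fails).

Gradient of f: grad f(x) = Q x + c = (-3, 3)
Constraint values g_i(x) = a_i^T x - b_i:
  g_1((-3, -3)) = 0
  g_2((-3, -3)) = 0
Stationarity residual: grad f(x) + sum_i lambda_i a_i = (0, 0)
  -> stationarity OK
Primal feasibility (all g_i <= 0): OK
Dual feasibility (all lambda_i >= 0): OK
Complementary slackness (lambda_i * g_i(x) = 0 for all i): OK

Verdict: yes, KKT holds.

yes


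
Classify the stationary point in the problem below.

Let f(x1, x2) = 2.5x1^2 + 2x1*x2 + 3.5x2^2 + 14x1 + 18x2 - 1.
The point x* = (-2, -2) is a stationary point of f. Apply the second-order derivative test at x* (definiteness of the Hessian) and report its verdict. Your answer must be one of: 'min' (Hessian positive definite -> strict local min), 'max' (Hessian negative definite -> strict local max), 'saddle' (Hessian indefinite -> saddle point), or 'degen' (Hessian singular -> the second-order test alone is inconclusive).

Compute the Hessian H = grad^2 f:
  H = [[5, 2], [2, 7]]
Verify stationarity: grad f(x*) = H x* + g = (0, 0).
Eigenvalues of H: 3.7639, 8.2361.
Both eigenvalues > 0, so H is positive definite -> x* is a strict local min.

min


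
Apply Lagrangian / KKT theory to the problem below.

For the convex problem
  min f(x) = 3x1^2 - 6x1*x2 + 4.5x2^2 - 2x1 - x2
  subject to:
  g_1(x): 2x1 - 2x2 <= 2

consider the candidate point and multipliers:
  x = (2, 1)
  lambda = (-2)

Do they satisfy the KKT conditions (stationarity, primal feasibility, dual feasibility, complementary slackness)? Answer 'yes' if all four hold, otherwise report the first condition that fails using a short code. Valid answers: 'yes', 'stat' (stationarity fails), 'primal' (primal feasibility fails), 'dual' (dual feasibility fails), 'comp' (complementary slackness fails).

Gradient of f: grad f(x) = Q x + c = (4, -4)
Constraint values g_i(x) = a_i^T x - b_i:
  g_1((2, 1)) = 0
Stationarity residual: grad f(x) + sum_i lambda_i a_i = (0, 0)
  -> stationarity OK
Primal feasibility (all g_i <= 0): OK
Dual feasibility (all lambda_i >= 0): FAILS
Complementary slackness (lambda_i * g_i(x) = 0 for all i): OK

Verdict: the first failing condition is dual_feasibility -> dual.

dual


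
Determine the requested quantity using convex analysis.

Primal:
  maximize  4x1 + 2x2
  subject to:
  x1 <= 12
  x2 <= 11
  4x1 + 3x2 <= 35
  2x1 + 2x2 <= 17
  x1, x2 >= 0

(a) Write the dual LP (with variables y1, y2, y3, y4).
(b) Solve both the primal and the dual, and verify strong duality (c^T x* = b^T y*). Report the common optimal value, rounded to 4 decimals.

The standard primal-dual pair for 'max c^T x s.t. A x <= b, x >= 0' is:
  Dual:  min b^T y  s.t.  A^T y >= c,  y >= 0.

So the dual LP is:
  minimize  12y1 + 11y2 + 35y3 + 17y4
  subject to:
    y1 + 4y3 + 2y4 >= 4
    y2 + 3y3 + 2y4 >= 2
    y1, y2, y3, y4 >= 0

Solving the primal: x* = (8.5, 0).
  primal value c^T x* = 34.
Solving the dual: y* = (0, 0, 0, 2).
  dual value b^T y* = 34.
Strong duality: c^T x* = b^T y*. Confirmed.

34


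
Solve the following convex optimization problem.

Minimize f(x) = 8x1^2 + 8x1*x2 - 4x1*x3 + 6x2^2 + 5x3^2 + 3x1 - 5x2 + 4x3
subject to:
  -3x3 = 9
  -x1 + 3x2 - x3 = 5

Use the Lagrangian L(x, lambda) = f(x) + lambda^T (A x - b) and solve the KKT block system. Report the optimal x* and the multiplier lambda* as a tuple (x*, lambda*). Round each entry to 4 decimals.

Form the Lagrangian:
  L(x, lambda) = (1/2) x^T Q x + c^T x + lambda^T (A x - b)
Stationarity (grad_x L = 0): Q x + c + A^T lambda = 0.
Primal feasibility: A x = b.

This gives the KKT block system:
  [ Q   A^T ] [ x     ]   [-c ]
  [ A    0  ] [ lambda ] = [ b ]

Solving the linear system:
  x*      = (-0.9412, 0.3529, -3)
  lambda* = (-8.3333, 2.7647)
  f(x*)   = 22.2941

x* = (-0.9412, 0.3529, -3), lambda* = (-8.3333, 2.7647)


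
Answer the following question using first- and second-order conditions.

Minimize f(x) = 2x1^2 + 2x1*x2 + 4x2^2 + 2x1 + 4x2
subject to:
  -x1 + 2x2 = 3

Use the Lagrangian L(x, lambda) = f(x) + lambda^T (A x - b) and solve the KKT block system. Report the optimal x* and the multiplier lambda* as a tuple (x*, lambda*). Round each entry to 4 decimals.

Form the Lagrangian:
  L(x, lambda) = (1/2) x^T Q x + c^T x + lambda^T (A x - b)
Stationarity (grad_x L = 0): Q x + c + A^T lambda = 0.
Primal feasibility: A x = b.

This gives the KKT block system:
  [ Q   A^T ] [ x     ]   [-c ]
  [ A    0  ] [ lambda ] = [ b ]

Solving the linear system:
  x*      = (-1.625, 0.6875)
  lambda* = (-3.125)
  f(x*)   = 4.4375

x* = (-1.625, 0.6875), lambda* = (-3.125)


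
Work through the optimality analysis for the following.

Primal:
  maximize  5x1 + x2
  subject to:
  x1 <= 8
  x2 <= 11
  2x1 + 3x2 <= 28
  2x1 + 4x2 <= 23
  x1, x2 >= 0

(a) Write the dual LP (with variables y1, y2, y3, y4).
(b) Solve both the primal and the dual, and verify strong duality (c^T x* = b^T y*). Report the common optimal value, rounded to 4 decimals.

The standard primal-dual pair for 'max c^T x s.t. A x <= b, x >= 0' is:
  Dual:  min b^T y  s.t.  A^T y >= c,  y >= 0.

So the dual LP is:
  minimize  8y1 + 11y2 + 28y3 + 23y4
  subject to:
    y1 + 2y3 + 2y4 >= 5
    y2 + 3y3 + 4y4 >= 1
    y1, y2, y3, y4 >= 0

Solving the primal: x* = (8, 1.75).
  primal value c^T x* = 41.75.
Solving the dual: y* = (4.5, 0, 0, 0.25).
  dual value b^T y* = 41.75.
Strong duality: c^T x* = b^T y*. Confirmed.

41.75


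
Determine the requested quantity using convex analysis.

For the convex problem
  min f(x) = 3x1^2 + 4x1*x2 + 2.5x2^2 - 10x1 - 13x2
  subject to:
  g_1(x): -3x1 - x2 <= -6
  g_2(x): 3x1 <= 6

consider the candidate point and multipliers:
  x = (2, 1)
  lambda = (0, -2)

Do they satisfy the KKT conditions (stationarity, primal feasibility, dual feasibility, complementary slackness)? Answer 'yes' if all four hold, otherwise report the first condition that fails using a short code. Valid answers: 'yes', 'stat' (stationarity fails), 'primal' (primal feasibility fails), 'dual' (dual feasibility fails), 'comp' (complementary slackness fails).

Gradient of f: grad f(x) = Q x + c = (6, 0)
Constraint values g_i(x) = a_i^T x - b_i:
  g_1((2, 1)) = -1
  g_2((2, 1)) = 0
Stationarity residual: grad f(x) + sum_i lambda_i a_i = (0, 0)
  -> stationarity OK
Primal feasibility (all g_i <= 0): OK
Dual feasibility (all lambda_i >= 0): FAILS
Complementary slackness (lambda_i * g_i(x) = 0 for all i): OK

Verdict: the first failing condition is dual_feasibility -> dual.

dual


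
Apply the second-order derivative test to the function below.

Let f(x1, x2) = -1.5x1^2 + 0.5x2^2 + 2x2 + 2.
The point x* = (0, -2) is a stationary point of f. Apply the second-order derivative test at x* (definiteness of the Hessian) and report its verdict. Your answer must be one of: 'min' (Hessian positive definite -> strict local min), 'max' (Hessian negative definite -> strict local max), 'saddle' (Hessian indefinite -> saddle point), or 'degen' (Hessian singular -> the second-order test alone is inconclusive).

Compute the Hessian H = grad^2 f:
  H = [[-3, 0], [0, 1]]
Verify stationarity: grad f(x*) = H x* + g = (0, 0).
Eigenvalues of H: -3, 1.
Eigenvalues have mixed signs, so H is indefinite -> x* is a saddle point.

saddle


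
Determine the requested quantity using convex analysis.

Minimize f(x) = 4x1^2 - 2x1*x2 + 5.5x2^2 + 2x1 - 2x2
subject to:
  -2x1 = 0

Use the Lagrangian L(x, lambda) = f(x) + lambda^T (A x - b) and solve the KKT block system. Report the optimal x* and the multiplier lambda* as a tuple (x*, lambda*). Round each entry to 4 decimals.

Form the Lagrangian:
  L(x, lambda) = (1/2) x^T Q x + c^T x + lambda^T (A x - b)
Stationarity (grad_x L = 0): Q x + c + A^T lambda = 0.
Primal feasibility: A x = b.

This gives the KKT block system:
  [ Q   A^T ] [ x     ]   [-c ]
  [ A    0  ] [ lambda ] = [ b ]

Solving the linear system:
  x*      = (0, 0.1818)
  lambda* = (0.8182)
  f(x*)   = -0.1818

x* = (0, 0.1818), lambda* = (0.8182)


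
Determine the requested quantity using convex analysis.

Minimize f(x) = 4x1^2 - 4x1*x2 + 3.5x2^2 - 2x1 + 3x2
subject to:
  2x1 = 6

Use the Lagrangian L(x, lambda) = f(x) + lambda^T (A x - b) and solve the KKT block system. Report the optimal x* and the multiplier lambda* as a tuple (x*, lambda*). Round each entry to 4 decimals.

Form the Lagrangian:
  L(x, lambda) = (1/2) x^T Q x + c^T x + lambda^T (A x - b)
Stationarity (grad_x L = 0): Q x + c + A^T lambda = 0.
Primal feasibility: A x = b.

This gives the KKT block system:
  [ Q   A^T ] [ x     ]   [-c ]
  [ A    0  ] [ lambda ] = [ b ]

Solving the linear system:
  x*      = (3, 1.2857)
  lambda* = (-8.4286)
  f(x*)   = 24.2143

x* = (3, 1.2857), lambda* = (-8.4286)


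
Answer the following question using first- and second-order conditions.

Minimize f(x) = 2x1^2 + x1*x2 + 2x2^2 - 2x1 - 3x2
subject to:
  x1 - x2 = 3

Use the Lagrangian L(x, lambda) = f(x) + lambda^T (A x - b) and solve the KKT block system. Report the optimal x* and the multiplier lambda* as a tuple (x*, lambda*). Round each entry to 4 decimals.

Form the Lagrangian:
  L(x, lambda) = (1/2) x^T Q x + c^T x + lambda^T (A x - b)
Stationarity (grad_x L = 0): Q x + c + A^T lambda = 0.
Primal feasibility: A x = b.

This gives the KKT block system:
  [ Q   A^T ] [ x     ]   [-c ]
  [ A    0  ] [ lambda ] = [ b ]

Solving the linear system:
  x*      = (2, -1)
  lambda* = (-5)
  f(x*)   = 7

x* = (2, -1), lambda* = (-5)


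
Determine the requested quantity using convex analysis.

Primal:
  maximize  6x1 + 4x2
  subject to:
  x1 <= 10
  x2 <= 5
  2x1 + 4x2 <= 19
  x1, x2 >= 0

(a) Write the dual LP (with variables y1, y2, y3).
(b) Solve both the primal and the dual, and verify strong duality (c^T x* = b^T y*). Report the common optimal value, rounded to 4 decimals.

The standard primal-dual pair for 'max c^T x s.t. A x <= b, x >= 0' is:
  Dual:  min b^T y  s.t.  A^T y >= c,  y >= 0.

So the dual LP is:
  minimize  10y1 + 5y2 + 19y3
  subject to:
    y1 + 2y3 >= 6
    y2 + 4y3 >= 4
    y1, y2, y3 >= 0

Solving the primal: x* = (9.5, 0).
  primal value c^T x* = 57.
Solving the dual: y* = (0, 0, 3).
  dual value b^T y* = 57.
Strong duality: c^T x* = b^T y*. Confirmed.

57


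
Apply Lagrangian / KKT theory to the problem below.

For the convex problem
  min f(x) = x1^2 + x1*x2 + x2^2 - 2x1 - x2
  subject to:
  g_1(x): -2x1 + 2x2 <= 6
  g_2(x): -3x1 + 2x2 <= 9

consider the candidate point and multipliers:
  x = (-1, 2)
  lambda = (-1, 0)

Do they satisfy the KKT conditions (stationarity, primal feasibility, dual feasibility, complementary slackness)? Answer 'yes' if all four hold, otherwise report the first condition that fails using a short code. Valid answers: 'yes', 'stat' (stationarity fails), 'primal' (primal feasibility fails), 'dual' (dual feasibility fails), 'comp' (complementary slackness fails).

Gradient of f: grad f(x) = Q x + c = (-2, 2)
Constraint values g_i(x) = a_i^T x - b_i:
  g_1((-1, 2)) = 0
  g_2((-1, 2)) = -2
Stationarity residual: grad f(x) + sum_i lambda_i a_i = (0, 0)
  -> stationarity OK
Primal feasibility (all g_i <= 0): OK
Dual feasibility (all lambda_i >= 0): FAILS
Complementary slackness (lambda_i * g_i(x) = 0 for all i): OK

Verdict: the first failing condition is dual_feasibility -> dual.

dual


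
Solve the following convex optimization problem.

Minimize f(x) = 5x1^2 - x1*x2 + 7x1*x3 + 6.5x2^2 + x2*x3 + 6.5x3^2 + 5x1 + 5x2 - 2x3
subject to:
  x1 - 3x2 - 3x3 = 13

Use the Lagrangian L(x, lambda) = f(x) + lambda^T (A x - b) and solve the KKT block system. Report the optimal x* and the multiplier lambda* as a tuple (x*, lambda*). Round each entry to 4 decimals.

Form the Lagrangian:
  L(x, lambda) = (1/2) x^T Q x + c^T x + lambda^T (A x - b)
Stationarity (grad_x L = 0): Q x + c + A^T lambda = 0.
Primal feasibility: A x = b.

This gives the KKT block system:
  [ Q   A^T ] [ x     ]   [-c ]
  [ A    0  ] [ lambda ] = [ b ]

Solving the linear system:
  x*      = (1.511, -1.7028, -2.1268)
  lambda* = (-6.9249)
  f(x*)   = 46.6591

x* = (1.511, -1.7028, -2.1268), lambda* = (-6.9249)


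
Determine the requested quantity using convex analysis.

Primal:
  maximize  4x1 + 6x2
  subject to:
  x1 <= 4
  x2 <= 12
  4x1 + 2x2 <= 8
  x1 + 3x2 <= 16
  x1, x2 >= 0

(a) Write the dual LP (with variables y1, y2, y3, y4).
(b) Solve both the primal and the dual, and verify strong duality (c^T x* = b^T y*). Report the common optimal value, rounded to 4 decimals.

The standard primal-dual pair for 'max c^T x s.t. A x <= b, x >= 0' is:
  Dual:  min b^T y  s.t.  A^T y >= c,  y >= 0.

So the dual LP is:
  minimize  4y1 + 12y2 + 8y3 + 16y4
  subject to:
    y1 + 4y3 + y4 >= 4
    y2 + 2y3 + 3y4 >= 6
    y1, y2, y3, y4 >= 0

Solving the primal: x* = (0, 4).
  primal value c^T x* = 24.
Solving the dual: y* = (0, 0, 3, 0).
  dual value b^T y* = 24.
Strong duality: c^T x* = b^T y*. Confirmed.

24


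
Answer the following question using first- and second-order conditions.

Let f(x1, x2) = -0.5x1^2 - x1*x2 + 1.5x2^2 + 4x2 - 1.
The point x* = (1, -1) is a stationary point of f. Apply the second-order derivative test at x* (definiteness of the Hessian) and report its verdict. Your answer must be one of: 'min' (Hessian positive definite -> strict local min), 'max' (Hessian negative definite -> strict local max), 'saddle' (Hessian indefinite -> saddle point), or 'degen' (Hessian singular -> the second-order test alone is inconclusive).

Compute the Hessian H = grad^2 f:
  H = [[-1, -1], [-1, 3]]
Verify stationarity: grad f(x*) = H x* + g = (0, 0).
Eigenvalues of H: -1.2361, 3.2361.
Eigenvalues have mixed signs, so H is indefinite -> x* is a saddle point.

saddle


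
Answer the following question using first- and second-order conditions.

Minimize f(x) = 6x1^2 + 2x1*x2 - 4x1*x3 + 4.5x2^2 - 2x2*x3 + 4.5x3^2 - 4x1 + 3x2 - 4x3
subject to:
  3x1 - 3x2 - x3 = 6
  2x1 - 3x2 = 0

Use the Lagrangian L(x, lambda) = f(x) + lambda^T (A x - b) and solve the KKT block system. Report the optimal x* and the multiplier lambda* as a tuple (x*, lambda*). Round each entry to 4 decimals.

Form the Lagrangian:
  L(x, lambda) = (1/2) x^T Q x + c^T x + lambda^T (A x - b)
Stationarity (grad_x L = 0): Q x + c + A^T lambda = 0.
Primal feasibility: A x = b.

This gives the KKT block system:
  [ Q   A^T ] [ x     ]   [-c ]
  [ A    0  ] [ lambda ] = [ b ]

Solving the linear system:
  x*      = (1.6471, 1.098, -4.3529)
  lambda* = (-51.9608, 60.2549)
  f(x*)   = 162.9412

x* = (1.6471, 1.098, -4.3529), lambda* = (-51.9608, 60.2549)


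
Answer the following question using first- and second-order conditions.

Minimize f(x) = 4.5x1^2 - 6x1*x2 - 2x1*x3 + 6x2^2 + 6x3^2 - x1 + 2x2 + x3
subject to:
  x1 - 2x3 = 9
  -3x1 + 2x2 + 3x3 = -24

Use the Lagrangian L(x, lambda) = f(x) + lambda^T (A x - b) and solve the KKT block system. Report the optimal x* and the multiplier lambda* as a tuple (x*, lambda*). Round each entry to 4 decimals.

Form the Lagrangian:
  L(x, lambda) = (1/2) x^T Q x + c^T x + lambda^T (A x - b)
Stationarity (grad_x L = 0): Q x + c + A^T lambda = 0.
Primal feasibility: A x = b.

This gives the KKT block system:
  [ Q   A^T ] [ x     ]   [-c ]
  [ A    0  ] [ lambda ] = [ b ]

Solving the linear system:
  x*      = (4.2258, -2.0806, -2.3871)
  lambda* = (18.1935, 24.1613)
  f(x*)   = 202.6774

x* = (4.2258, -2.0806, -2.3871), lambda* = (18.1935, 24.1613)


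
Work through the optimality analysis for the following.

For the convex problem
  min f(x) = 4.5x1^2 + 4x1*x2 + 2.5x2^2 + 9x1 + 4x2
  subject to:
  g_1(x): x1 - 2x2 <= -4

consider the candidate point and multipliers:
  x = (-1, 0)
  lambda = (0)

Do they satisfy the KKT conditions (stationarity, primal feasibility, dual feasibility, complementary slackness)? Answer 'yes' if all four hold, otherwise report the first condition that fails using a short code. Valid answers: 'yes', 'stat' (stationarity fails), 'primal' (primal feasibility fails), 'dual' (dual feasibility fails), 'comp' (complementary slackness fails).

Gradient of f: grad f(x) = Q x + c = (0, 0)
Constraint values g_i(x) = a_i^T x - b_i:
  g_1((-1, 0)) = 3
Stationarity residual: grad f(x) + sum_i lambda_i a_i = (0, 0)
  -> stationarity OK
Primal feasibility (all g_i <= 0): FAILS
Dual feasibility (all lambda_i >= 0): OK
Complementary slackness (lambda_i * g_i(x) = 0 for all i): OK

Verdict: the first failing condition is primal_feasibility -> primal.

primal


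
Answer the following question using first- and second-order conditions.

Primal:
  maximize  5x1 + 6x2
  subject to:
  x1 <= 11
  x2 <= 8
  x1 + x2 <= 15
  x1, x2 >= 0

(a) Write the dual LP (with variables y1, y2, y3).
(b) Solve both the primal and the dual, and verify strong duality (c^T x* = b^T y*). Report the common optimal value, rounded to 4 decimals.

The standard primal-dual pair for 'max c^T x s.t. A x <= b, x >= 0' is:
  Dual:  min b^T y  s.t.  A^T y >= c,  y >= 0.

So the dual LP is:
  minimize  11y1 + 8y2 + 15y3
  subject to:
    y1 + y3 >= 5
    y2 + y3 >= 6
    y1, y2, y3 >= 0

Solving the primal: x* = (7, 8).
  primal value c^T x* = 83.
Solving the dual: y* = (0, 1, 5).
  dual value b^T y* = 83.
Strong duality: c^T x* = b^T y*. Confirmed.

83
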